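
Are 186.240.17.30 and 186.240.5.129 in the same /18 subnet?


Mask: 255.255.192.0
186.240.17.30 AND mask = 186.240.0.0
186.240.5.129 AND mask = 186.240.0.0
Yes, same subnet (186.240.0.0)


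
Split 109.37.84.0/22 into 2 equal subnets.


New prefix = 22 + 1 = 23
Each subnet has 512 addresses
  109.37.84.0/23
  109.37.86.0/23
Subnets: 109.37.84.0/23, 109.37.86.0/23


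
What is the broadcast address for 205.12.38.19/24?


Network: 205.12.38.0/24
Host bits = 8
Set all host bits to 1:
Broadcast: 205.12.38.255


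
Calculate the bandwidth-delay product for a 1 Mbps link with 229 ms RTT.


BDP = bandwidth * RTT
= 1 Mbps * 229 ms
= 1 * 1e6 * 229 / 1000 bits
= 229000 bits
= 28625 bytes
= 27.9541 KB
BDP = 229000 bits (28625 bytes)


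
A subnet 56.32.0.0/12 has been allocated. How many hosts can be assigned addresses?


Host bits = 32 - 12 = 20
Total addresses = 2^20 = 1048576
Usable = total - 2 (network and broadcast)
Usable hosts: 1048574


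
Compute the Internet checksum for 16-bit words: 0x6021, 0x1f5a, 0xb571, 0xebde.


Sum all words (with carry folding):
+ 0x6021 = 0x6021
+ 0x1f5a = 0x7f7b
+ 0xb571 = 0x34ed
+ 0xebde = 0x20cc
One's complement: ~0x20cc
Checksum = 0xdf33


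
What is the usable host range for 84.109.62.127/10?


Network: 84.64.0.0
Broadcast: 84.127.255.255
First usable = network + 1
Last usable = broadcast - 1
Range: 84.64.0.1 to 84.127.255.254


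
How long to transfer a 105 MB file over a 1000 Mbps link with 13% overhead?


Effective throughput = 1000 * (1 - 13/100) = 870 Mbps
File size in Mb = 105 * 8 = 840 Mb
Time = 840 / 870
Time = 0.9655 seconds


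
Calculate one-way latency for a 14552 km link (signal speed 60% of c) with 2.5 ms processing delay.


Speed = 0.6 * 3e5 km/s = 180000 km/s
Propagation delay = 14552 / 180000 = 0.0808 s = 80.8444 ms
Processing delay = 2.5 ms
Total one-way latency = 83.3444 ms


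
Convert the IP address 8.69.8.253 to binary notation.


8 = 00001000
69 = 01000101
8 = 00001000
253 = 11111101
Binary: 00001000.01000101.00001000.11111101


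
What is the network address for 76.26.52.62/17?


IP:   01001100.00011010.00110100.00111110
Mask: 11111111.11111111.10000000.00000000
AND operation:
Net:  01001100.00011010.00000000.00000000
Network: 76.26.0.0/17


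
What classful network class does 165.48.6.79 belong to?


First octet: 165
Binary: 10100101
10xxxxxx -> Class B (128-191)
Class B, default mask 255.255.0.0 (/16)


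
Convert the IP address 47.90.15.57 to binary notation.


47 = 00101111
90 = 01011010
15 = 00001111
57 = 00111001
Binary: 00101111.01011010.00001111.00111001


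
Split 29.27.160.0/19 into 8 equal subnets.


New prefix = 19 + 3 = 22
Each subnet has 1024 addresses
  29.27.160.0/22
  29.27.164.0/22
  29.27.168.0/22
  29.27.172.0/22
  29.27.176.0/22
  29.27.180.0/22
  29.27.184.0/22
  29.27.188.0/22
Subnets: 29.27.160.0/22, 29.27.164.0/22, 29.27.168.0/22, 29.27.172.0/22, 29.27.176.0/22, 29.27.180.0/22, 29.27.184.0/22, 29.27.188.0/22


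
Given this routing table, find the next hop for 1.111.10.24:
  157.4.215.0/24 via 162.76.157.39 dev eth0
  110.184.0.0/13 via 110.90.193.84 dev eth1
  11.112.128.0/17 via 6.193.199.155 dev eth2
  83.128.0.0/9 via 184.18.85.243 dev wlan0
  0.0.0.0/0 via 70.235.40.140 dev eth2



Longest prefix match for 1.111.10.24:
  /24 157.4.215.0: no
  /13 110.184.0.0: no
  /17 11.112.128.0: no
  /9 83.128.0.0: no
  /0 0.0.0.0: MATCH
Selected: next-hop 70.235.40.140 via eth2 (matched /0)


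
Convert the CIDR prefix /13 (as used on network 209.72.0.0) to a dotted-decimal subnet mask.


/13 means 13 network bits, 19 host bits
Binary: 11111111111110000000000000000000
Mask: 255.248.0.0


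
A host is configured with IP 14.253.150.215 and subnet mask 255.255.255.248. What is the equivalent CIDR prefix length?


Binary: 11111111.11111111.11111111.11111000
Count leading 1s
Prefix: /29


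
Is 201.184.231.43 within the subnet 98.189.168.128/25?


Subnet network: 98.189.168.128
Test IP AND mask: 201.184.231.0
No, 201.184.231.43 is not in 98.189.168.128/25


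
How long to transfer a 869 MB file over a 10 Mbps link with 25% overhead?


Effective throughput = 10 * (1 - 25/100) = 7.5 Mbps
File size in Mb = 869 * 8 = 6952 Mb
Time = 6952 / 7.5
Time = 926.9333 seconds


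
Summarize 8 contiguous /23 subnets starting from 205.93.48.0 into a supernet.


Original prefix: /23
Number of subnets: 8 = 2^3
New prefix = 23 - 3 = 20
Supernet: 205.93.48.0/20


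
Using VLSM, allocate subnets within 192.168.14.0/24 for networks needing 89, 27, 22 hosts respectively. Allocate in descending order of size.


89 hosts -> /25 (126 usable): 192.168.14.0/25
27 hosts -> /27 (30 usable): 192.168.14.128/27
22 hosts -> /27 (30 usable): 192.168.14.160/27
Allocation: 192.168.14.0/25 (89 hosts, 126 usable); 192.168.14.128/27 (27 hosts, 30 usable); 192.168.14.160/27 (22 hosts, 30 usable)


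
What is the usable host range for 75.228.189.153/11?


Network: 75.224.0.0
Broadcast: 75.255.255.255
First usable = network + 1
Last usable = broadcast - 1
Range: 75.224.0.1 to 75.255.255.254


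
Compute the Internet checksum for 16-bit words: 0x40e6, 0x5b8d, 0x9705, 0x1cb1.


Sum all words (with carry folding):
+ 0x40e6 = 0x40e6
+ 0x5b8d = 0x9c73
+ 0x9705 = 0x3379
+ 0x1cb1 = 0x502a
One's complement: ~0x502a
Checksum = 0xafd5


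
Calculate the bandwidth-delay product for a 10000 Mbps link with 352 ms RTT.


BDP = bandwidth * RTT
= 10000 Mbps * 352 ms
= 10000 * 1e6 * 352 / 1000 bits
= 3520000000 bits
= 440000000 bytes
= 429687.5 KB
BDP = 3520000000 bits (440000000 bytes)


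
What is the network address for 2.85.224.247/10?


IP:   00000010.01010101.11100000.11110111
Mask: 11111111.11000000.00000000.00000000
AND operation:
Net:  00000010.01000000.00000000.00000000
Network: 2.64.0.0/10


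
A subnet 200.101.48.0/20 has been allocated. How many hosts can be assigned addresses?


Host bits = 32 - 20 = 12
Total addresses = 2^12 = 4096
Usable = total - 2 (network and broadcast)
Usable hosts: 4094


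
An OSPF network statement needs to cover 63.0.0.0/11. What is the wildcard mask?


Subnet mask: 255.224.0.0
Wildcard = 255.255.255.255 - subnet mask
255 - 255 = 0
255 - 224 = 31
255 - 0 = 255
255 - 0 = 255
Wildcard: 0.31.255.255


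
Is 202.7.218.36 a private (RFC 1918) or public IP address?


RFC 1918 private ranges:
  10.0.0.0/8 (10.0.0.0 - 10.255.255.255)
  172.16.0.0/12 (172.16.0.0 - 172.31.255.255)
  192.168.0.0/16 (192.168.0.0 - 192.168.255.255)
Public (not in any RFC 1918 range)


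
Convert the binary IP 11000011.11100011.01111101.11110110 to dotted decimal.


11000011 = 195
11100011 = 227
01111101 = 125
11110110 = 246
IP: 195.227.125.246


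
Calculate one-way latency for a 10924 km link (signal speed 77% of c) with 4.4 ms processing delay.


Speed = 0.77 * 3e5 km/s = 231000 km/s
Propagation delay = 10924 / 231000 = 0.0473 s = 47.29 ms
Processing delay = 4.4 ms
Total one-way latency = 51.69 ms


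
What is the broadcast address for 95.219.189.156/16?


Network: 95.219.0.0/16
Host bits = 16
Set all host bits to 1:
Broadcast: 95.219.255.255


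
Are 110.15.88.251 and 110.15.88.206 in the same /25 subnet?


Mask: 255.255.255.128
110.15.88.251 AND mask = 110.15.88.128
110.15.88.206 AND mask = 110.15.88.128
Yes, same subnet (110.15.88.128)


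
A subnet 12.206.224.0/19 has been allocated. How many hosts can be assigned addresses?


Host bits = 32 - 19 = 13
Total addresses = 2^13 = 8192
Usable = total - 2 (network and broadcast)
Usable hosts: 8190


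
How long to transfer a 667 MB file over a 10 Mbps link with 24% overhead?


Effective throughput = 10 * (1 - 24/100) = 7.6 Mbps
File size in Mb = 667 * 8 = 5336 Mb
Time = 5336 / 7.6
Time = 702.1053 seconds


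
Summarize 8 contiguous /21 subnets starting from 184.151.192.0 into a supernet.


Original prefix: /21
Number of subnets: 8 = 2^3
New prefix = 21 - 3 = 18
Supernet: 184.151.192.0/18


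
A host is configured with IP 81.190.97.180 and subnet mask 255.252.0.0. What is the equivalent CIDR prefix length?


Binary: 11111111.11111100.00000000.00000000
Count leading 1s
Prefix: /14


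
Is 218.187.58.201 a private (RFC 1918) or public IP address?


RFC 1918 private ranges:
  10.0.0.0/8 (10.0.0.0 - 10.255.255.255)
  172.16.0.0/12 (172.16.0.0 - 172.31.255.255)
  192.168.0.0/16 (192.168.0.0 - 192.168.255.255)
Public (not in any RFC 1918 range)


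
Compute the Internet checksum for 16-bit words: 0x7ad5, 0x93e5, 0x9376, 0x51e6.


Sum all words (with carry folding):
+ 0x7ad5 = 0x7ad5
+ 0x93e5 = 0x0ebb
+ 0x9376 = 0xa231
+ 0x51e6 = 0xf417
One's complement: ~0xf417
Checksum = 0x0be8


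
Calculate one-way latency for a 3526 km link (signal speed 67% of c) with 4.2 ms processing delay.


Speed = 0.67 * 3e5 km/s = 201000 km/s
Propagation delay = 3526 / 201000 = 0.0175 s = 17.5423 ms
Processing delay = 4.2 ms
Total one-way latency = 21.7423 ms


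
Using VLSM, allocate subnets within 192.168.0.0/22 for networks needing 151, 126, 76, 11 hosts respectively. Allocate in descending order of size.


151 hosts -> /24 (254 usable): 192.168.0.0/24
126 hosts -> /25 (126 usable): 192.168.1.0/25
76 hosts -> /25 (126 usable): 192.168.1.128/25
11 hosts -> /28 (14 usable): 192.168.2.0/28
Allocation: 192.168.0.0/24 (151 hosts, 254 usable); 192.168.1.0/25 (126 hosts, 126 usable); 192.168.1.128/25 (76 hosts, 126 usable); 192.168.2.0/28 (11 hosts, 14 usable)


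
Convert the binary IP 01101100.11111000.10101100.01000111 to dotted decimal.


01101100 = 108
11111000 = 248
10101100 = 172
01000111 = 71
IP: 108.248.172.71


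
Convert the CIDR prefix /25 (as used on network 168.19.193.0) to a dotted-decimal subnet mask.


/25 means 25 network bits, 7 host bits
Binary: 11111111111111111111111110000000
Mask: 255.255.255.128


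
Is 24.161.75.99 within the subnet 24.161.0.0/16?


Subnet network: 24.161.0.0
Test IP AND mask: 24.161.0.0
Yes, 24.161.75.99 is in 24.161.0.0/16


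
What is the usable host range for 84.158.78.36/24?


Network: 84.158.78.0
Broadcast: 84.158.78.255
First usable = network + 1
Last usable = broadcast - 1
Range: 84.158.78.1 to 84.158.78.254


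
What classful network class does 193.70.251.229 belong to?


First octet: 193
Binary: 11000001
110xxxxx -> Class C (192-223)
Class C, default mask 255.255.255.0 (/24)


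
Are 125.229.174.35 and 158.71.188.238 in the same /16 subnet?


Mask: 255.255.0.0
125.229.174.35 AND mask = 125.229.0.0
158.71.188.238 AND mask = 158.71.0.0
No, different subnets (125.229.0.0 vs 158.71.0.0)


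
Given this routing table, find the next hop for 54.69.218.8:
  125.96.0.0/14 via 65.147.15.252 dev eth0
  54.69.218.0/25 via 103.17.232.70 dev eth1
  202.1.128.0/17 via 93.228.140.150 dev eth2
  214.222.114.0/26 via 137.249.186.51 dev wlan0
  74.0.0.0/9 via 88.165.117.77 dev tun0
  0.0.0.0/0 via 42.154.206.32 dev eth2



Longest prefix match for 54.69.218.8:
  /14 125.96.0.0: no
  /25 54.69.218.0: MATCH
  /17 202.1.128.0: no
  /26 214.222.114.0: no
  /9 74.0.0.0: no
  /0 0.0.0.0: MATCH
Selected: next-hop 103.17.232.70 via eth1 (matched /25)


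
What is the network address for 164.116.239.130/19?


IP:   10100100.01110100.11101111.10000010
Mask: 11111111.11111111.11100000.00000000
AND operation:
Net:  10100100.01110100.11100000.00000000
Network: 164.116.224.0/19


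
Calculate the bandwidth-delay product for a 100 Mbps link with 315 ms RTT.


BDP = bandwidth * RTT
= 100 Mbps * 315 ms
= 100 * 1e6 * 315 / 1000 bits
= 31500000 bits
= 3937500 bytes
= 3845.2148 KB
BDP = 31500000 bits (3937500 bytes)


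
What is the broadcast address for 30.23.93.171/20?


Network: 30.23.80.0/20
Host bits = 12
Set all host bits to 1:
Broadcast: 30.23.95.255


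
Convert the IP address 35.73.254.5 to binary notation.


35 = 00100011
73 = 01001001
254 = 11111110
5 = 00000101
Binary: 00100011.01001001.11111110.00000101


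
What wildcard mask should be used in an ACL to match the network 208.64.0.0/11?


Subnet mask: 255.224.0.0
Wildcard = 255.255.255.255 - subnet mask
255 - 255 = 0
255 - 224 = 31
255 - 0 = 255
255 - 0 = 255
Wildcard: 0.31.255.255


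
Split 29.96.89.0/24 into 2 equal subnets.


New prefix = 24 + 1 = 25
Each subnet has 128 addresses
  29.96.89.0/25
  29.96.89.128/25
Subnets: 29.96.89.0/25, 29.96.89.128/25


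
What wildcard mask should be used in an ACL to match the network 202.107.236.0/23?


Subnet mask: 255.255.254.0
Wildcard = 255.255.255.255 - subnet mask
255 - 255 = 0
255 - 255 = 0
255 - 254 = 1
255 - 0 = 255
Wildcard: 0.0.1.255


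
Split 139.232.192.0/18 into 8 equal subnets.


New prefix = 18 + 3 = 21
Each subnet has 2048 addresses
  139.232.192.0/21
  139.232.200.0/21
  139.232.208.0/21
  139.232.216.0/21
  139.232.224.0/21
  139.232.232.0/21
  139.232.240.0/21
  139.232.248.0/21
Subnets: 139.232.192.0/21, 139.232.200.0/21, 139.232.208.0/21, 139.232.216.0/21, 139.232.224.0/21, 139.232.232.0/21, 139.232.240.0/21, 139.232.248.0/21


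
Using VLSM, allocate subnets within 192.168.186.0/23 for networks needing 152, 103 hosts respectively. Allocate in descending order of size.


152 hosts -> /24 (254 usable): 192.168.186.0/24
103 hosts -> /25 (126 usable): 192.168.187.0/25
Allocation: 192.168.186.0/24 (152 hosts, 254 usable); 192.168.187.0/25 (103 hosts, 126 usable)


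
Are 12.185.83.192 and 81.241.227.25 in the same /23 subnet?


Mask: 255.255.254.0
12.185.83.192 AND mask = 12.185.82.0
81.241.227.25 AND mask = 81.241.226.0
No, different subnets (12.185.82.0 vs 81.241.226.0)


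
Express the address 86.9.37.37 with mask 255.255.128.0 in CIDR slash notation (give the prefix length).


Binary: 11111111.11111111.10000000.00000000
Count leading 1s
Prefix: /17


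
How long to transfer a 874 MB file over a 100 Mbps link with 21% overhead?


Effective throughput = 100 * (1 - 21/100) = 79 Mbps
File size in Mb = 874 * 8 = 6992 Mb
Time = 6992 / 79
Time = 88.5063 seconds


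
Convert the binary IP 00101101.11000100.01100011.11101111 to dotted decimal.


00101101 = 45
11000100 = 196
01100011 = 99
11101111 = 239
IP: 45.196.99.239


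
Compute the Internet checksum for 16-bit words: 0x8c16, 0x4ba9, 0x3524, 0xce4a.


Sum all words (with carry folding):
+ 0x8c16 = 0x8c16
+ 0x4ba9 = 0xd7bf
+ 0x3524 = 0x0ce4
+ 0xce4a = 0xdb2e
One's complement: ~0xdb2e
Checksum = 0x24d1


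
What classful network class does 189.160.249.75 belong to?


First octet: 189
Binary: 10111101
10xxxxxx -> Class B (128-191)
Class B, default mask 255.255.0.0 (/16)


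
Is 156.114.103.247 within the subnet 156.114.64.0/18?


Subnet network: 156.114.64.0
Test IP AND mask: 156.114.64.0
Yes, 156.114.103.247 is in 156.114.64.0/18


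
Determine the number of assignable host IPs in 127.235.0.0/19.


Host bits = 32 - 19 = 13
Total addresses = 2^13 = 8192
Usable = total - 2 (network and broadcast)
Usable hosts: 8190


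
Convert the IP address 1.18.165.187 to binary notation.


1 = 00000001
18 = 00010010
165 = 10100101
187 = 10111011
Binary: 00000001.00010010.10100101.10111011


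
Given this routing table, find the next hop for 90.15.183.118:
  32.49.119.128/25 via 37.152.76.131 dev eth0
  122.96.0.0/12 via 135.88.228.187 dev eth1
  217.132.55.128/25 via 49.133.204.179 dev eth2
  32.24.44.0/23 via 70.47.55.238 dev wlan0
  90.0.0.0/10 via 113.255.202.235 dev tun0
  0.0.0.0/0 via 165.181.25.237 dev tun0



Longest prefix match for 90.15.183.118:
  /25 32.49.119.128: no
  /12 122.96.0.0: no
  /25 217.132.55.128: no
  /23 32.24.44.0: no
  /10 90.0.0.0: MATCH
  /0 0.0.0.0: MATCH
Selected: next-hop 113.255.202.235 via tun0 (matched /10)


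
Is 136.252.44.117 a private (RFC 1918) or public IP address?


RFC 1918 private ranges:
  10.0.0.0/8 (10.0.0.0 - 10.255.255.255)
  172.16.0.0/12 (172.16.0.0 - 172.31.255.255)
  192.168.0.0/16 (192.168.0.0 - 192.168.255.255)
Public (not in any RFC 1918 range)


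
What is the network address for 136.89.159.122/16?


IP:   10001000.01011001.10011111.01111010
Mask: 11111111.11111111.00000000.00000000
AND operation:
Net:  10001000.01011001.00000000.00000000
Network: 136.89.0.0/16


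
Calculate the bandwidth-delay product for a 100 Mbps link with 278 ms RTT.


BDP = bandwidth * RTT
= 100 Mbps * 278 ms
= 100 * 1e6 * 278 / 1000 bits
= 27800000 bits
= 3475000 bytes
= 3393.5547 KB
BDP = 27800000 bits (3475000 bytes)


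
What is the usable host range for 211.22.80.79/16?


Network: 211.22.0.0
Broadcast: 211.22.255.255
First usable = network + 1
Last usable = broadcast - 1
Range: 211.22.0.1 to 211.22.255.254


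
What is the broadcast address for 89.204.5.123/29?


Network: 89.204.5.120/29
Host bits = 3
Set all host bits to 1:
Broadcast: 89.204.5.127


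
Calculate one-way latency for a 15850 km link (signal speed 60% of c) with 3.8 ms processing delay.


Speed = 0.6 * 3e5 km/s = 180000 km/s
Propagation delay = 15850 / 180000 = 0.0881 s = 88.0556 ms
Processing delay = 3.8 ms
Total one-way latency = 91.8556 ms


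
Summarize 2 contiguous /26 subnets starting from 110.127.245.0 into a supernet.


Original prefix: /26
Number of subnets: 2 = 2^1
New prefix = 26 - 1 = 25
Supernet: 110.127.245.0/25


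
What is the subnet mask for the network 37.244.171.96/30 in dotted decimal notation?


/30 means 30 network bits, 2 host bits
Binary: 11111111111111111111111111111100
Mask: 255.255.255.252


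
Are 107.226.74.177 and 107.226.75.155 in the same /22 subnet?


Mask: 255.255.252.0
107.226.74.177 AND mask = 107.226.72.0
107.226.75.155 AND mask = 107.226.72.0
Yes, same subnet (107.226.72.0)


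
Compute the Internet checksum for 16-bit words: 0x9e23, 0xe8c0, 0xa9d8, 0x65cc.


Sum all words (with carry folding):
+ 0x9e23 = 0x9e23
+ 0xe8c0 = 0x86e4
+ 0xa9d8 = 0x30bd
+ 0x65cc = 0x9689
One's complement: ~0x9689
Checksum = 0x6976


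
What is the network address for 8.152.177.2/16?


IP:   00001000.10011000.10110001.00000010
Mask: 11111111.11111111.00000000.00000000
AND operation:
Net:  00001000.10011000.00000000.00000000
Network: 8.152.0.0/16


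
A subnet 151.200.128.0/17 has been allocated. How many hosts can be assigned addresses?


Host bits = 32 - 17 = 15
Total addresses = 2^15 = 32768
Usable = total - 2 (network and broadcast)
Usable hosts: 32766


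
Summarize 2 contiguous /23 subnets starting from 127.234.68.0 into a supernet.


Original prefix: /23
Number of subnets: 2 = 2^1
New prefix = 23 - 1 = 22
Supernet: 127.234.68.0/22


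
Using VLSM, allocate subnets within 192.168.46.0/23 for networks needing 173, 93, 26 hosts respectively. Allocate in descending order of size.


173 hosts -> /24 (254 usable): 192.168.46.0/24
93 hosts -> /25 (126 usable): 192.168.47.0/25
26 hosts -> /27 (30 usable): 192.168.47.128/27
Allocation: 192.168.46.0/24 (173 hosts, 254 usable); 192.168.47.0/25 (93 hosts, 126 usable); 192.168.47.128/27 (26 hosts, 30 usable)


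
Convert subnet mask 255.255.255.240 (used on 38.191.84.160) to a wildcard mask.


Subnet mask: 255.255.255.240
Wildcard = 255.255.255.255 - subnet mask
255 - 255 = 0
255 - 255 = 0
255 - 255 = 0
255 - 240 = 15
Wildcard: 0.0.0.15


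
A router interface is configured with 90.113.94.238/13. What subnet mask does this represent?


/13 means 13 network bits, 19 host bits
Binary: 11111111111110000000000000000000
Mask: 255.248.0.0


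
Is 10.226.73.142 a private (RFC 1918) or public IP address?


RFC 1918 private ranges:
  10.0.0.0/8 (10.0.0.0 - 10.255.255.255)
  172.16.0.0/12 (172.16.0.0 - 172.31.255.255)
  192.168.0.0/16 (192.168.0.0 - 192.168.255.255)
Private (in 10.0.0.0/8)


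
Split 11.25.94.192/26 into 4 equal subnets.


New prefix = 26 + 2 = 28
Each subnet has 16 addresses
  11.25.94.192/28
  11.25.94.208/28
  11.25.94.224/28
  11.25.94.240/28
Subnets: 11.25.94.192/28, 11.25.94.208/28, 11.25.94.224/28, 11.25.94.240/28


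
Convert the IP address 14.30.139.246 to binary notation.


14 = 00001110
30 = 00011110
139 = 10001011
246 = 11110110
Binary: 00001110.00011110.10001011.11110110


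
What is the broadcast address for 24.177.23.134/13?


Network: 24.176.0.0/13
Host bits = 19
Set all host bits to 1:
Broadcast: 24.183.255.255


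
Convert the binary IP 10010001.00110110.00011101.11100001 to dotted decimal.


10010001 = 145
00110110 = 54
00011101 = 29
11100001 = 225
IP: 145.54.29.225


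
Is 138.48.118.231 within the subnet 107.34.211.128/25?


Subnet network: 107.34.211.128
Test IP AND mask: 138.48.118.128
No, 138.48.118.231 is not in 107.34.211.128/25


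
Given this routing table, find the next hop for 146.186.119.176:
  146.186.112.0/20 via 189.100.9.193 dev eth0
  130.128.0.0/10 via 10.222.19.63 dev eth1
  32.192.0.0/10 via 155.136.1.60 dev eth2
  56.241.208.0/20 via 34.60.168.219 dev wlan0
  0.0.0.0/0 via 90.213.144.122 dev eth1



Longest prefix match for 146.186.119.176:
  /20 146.186.112.0: MATCH
  /10 130.128.0.0: no
  /10 32.192.0.0: no
  /20 56.241.208.0: no
  /0 0.0.0.0: MATCH
Selected: next-hop 189.100.9.193 via eth0 (matched /20)


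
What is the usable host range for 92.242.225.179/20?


Network: 92.242.224.0
Broadcast: 92.242.239.255
First usable = network + 1
Last usable = broadcast - 1
Range: 92.242.224.1 to 92.242.239.254


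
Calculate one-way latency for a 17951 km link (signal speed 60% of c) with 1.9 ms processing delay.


Speed = 0.6 * 3e5 km/s = 180000 km/s
Propagation delay = 17951 / 180000 = 0.0997 s = 99.7278 ms
Processing delay = 1.9 ms
Total one-way latency = 101.6278 ms


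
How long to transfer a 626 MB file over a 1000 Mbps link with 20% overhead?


Effective throughput = 1000 * (1 - 20/100) = 800 Mbps
File size in Mb = 626 * 8 = 5008 Mb
Time = 5008 / 800
Time = 6.26 seconds


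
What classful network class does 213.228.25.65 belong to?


First octet: 213
Binary: 11010101
110xxxxx -> Class C (192-223)
Class C, default mask 255.255.255.0 (/24)


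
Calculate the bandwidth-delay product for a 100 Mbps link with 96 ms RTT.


BDP = bandwidth * RTT
= 100 Mbps * 96 ms
= 100 * 1e6 * 96 / 1000 bits
= 9600000 bits
= 1200000 bytes
= 1171.875 KB
BDP = 9600000 bits (1200000 bytes)


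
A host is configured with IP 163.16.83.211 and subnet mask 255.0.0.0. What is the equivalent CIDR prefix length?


Binary: 11111111.00000000.00000000.00000000
Count leading 1s
Prefix: /8


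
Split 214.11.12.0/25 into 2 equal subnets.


New prefix = 25 + 1 = 26
Each subnet has 64 addresses
  214.11.12.0/26
  214.11.12.64/26
Subnets: 214.11.12.0/26, 214.11.12.64/26


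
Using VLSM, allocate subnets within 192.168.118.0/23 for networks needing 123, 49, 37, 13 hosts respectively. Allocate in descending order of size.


123 hosts -> /25 (126 usable): 192.168.118.0/25
49 hosts -> /26 (62 usable): 192.168.118.128/26
37 hosts -> /26 (62 usable): 192.168.118.192/26
13 hosts -> /28 (14 usable): 192.168.119.0/28
Allocation: 192.168.118.0/25 (123 hosts, 126 usable); 192.168.118.128/26 (49 hosts, 62 usable); 192.168.118.192/26 (37 hosts, 62 usable); 192.168.119.0/28 (13 hosts, 14 usable)


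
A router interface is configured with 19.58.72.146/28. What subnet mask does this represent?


/28 means 28 network bits, 4 host bits
Binary: 11111111111111111111111111110000
Mask: 255.255.255.240


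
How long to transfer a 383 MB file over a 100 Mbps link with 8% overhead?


Effective throughput = 100 * (1 - 8/100) = 92 Mbps
File size in Mb = 383 * 8 = 3064 Mb
Time = 3064 / 92
Time = 33.3043 seconds


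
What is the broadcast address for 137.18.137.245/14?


Network: 137.16.0.0/14
Host bits = 18
Set all host bits to 1:
Broadcast: 137.19.255.255


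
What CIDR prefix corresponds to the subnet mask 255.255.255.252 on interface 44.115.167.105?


Binary: 11111111.11111111.11111111.11111100
Count leading 1s
Prefix: /30


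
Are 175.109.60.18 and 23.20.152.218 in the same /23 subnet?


Mask: 255.255.254.0
175.109.60.18 AND mask = 175.109.60.0
23.20.152.218 AND mask = 23.20.152.0
No, different subnets (175.109.60.0 vs 23.20.152.0)


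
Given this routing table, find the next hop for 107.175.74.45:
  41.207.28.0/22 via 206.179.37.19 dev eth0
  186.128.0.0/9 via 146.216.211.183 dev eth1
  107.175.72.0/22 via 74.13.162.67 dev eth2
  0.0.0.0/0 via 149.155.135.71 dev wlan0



Longest prefix match for 107.175.74.45:
  /22 41.207.28.0: no
  /9 186.128.0.0: no
  /22 107.175.72.0: MATCH
  /0 0.0.0.0: MATCH
Selected: next-hop 74.13.162.67 via eth2 (matched /22)


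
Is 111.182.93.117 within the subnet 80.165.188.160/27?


Subnet network: 80.165.188.160
Test IP AND mask: 111.182.93.96
No, 111.182.93.117 is not in 80.165.188.160/27


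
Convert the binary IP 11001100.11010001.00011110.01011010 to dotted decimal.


11001100 = 204
11010001 = 209
00011110 = 30
01011010 = 90
IP: 204.209.30.90


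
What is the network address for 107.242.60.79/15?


IP:   01101011.11110010.00111100.01001111
Mask: 11111111.11111110.00000000.00000000
AND operation:
Net:  01101011.11110010.00000000.00000000
Network: 107.242.0.0/15


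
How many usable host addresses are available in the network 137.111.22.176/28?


Host bits = 32 - 28 = 4
Total addresses = 2^4 = 16
Usable = total - 2 (network and broadcast)
Usable hosts: 14


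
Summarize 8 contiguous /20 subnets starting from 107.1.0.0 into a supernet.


Original prefix: /20
Number of subnets: 8 = 2^3
New prefix = 20 - 3 = 17
Supernet: 107.1.0.0/17


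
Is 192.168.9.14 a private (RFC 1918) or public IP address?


RFC 1918 private ranges:
  10.0.0.0/8 (10.0.0.0 - 10.255.255.255)
  172.16.0.0/12 (172.16.0.0 - 172.31.255.255)
  192.168.0.0/16 (192.168.0.0 - 192.168.255.255)
Private (in 192.168.0.0/16)


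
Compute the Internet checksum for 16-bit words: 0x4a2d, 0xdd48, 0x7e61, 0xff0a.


Sum all words (with carry folding):
+ 0x4a2d = 0x4a2d
+ 0xdd48 = 0x2776
+ 0x7e61 = 0xa5d7
+ 0xff0a = 0xa4e2
One's complement: ~0xa4e2
Checksum = 0x5b1d


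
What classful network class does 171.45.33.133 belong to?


First octet: 171
Binary: 10101011
10xxxxxx -> Class B (128-191)
Class B, default mask 255.255.0.0 (/16)


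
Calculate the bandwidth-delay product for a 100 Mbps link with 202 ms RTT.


BDP = bandwidth * RTT
= 100 Mbps * 202 ms
= 100 * 1e6 * 202 / 1000 bits
= 20200000 bits
= 2525000 bytes
= 2465.8203 KB
BDP = 20200000 bits (2525000 bytes)


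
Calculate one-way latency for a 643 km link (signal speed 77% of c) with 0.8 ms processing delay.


Speed = 0.77 * 3e5 km/s = 231000 km/s
Propagation delay = 643 / 231000 = 0.0028 s = 2.7835 ms
Processing delay = 0.8 ms
Total one-way latency = 3.5835 ms


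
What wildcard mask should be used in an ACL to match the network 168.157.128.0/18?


Subnet mask: 255.255.192.0
Wildcard = 255.255.255.255 - subnet mask
255 - 255 = 0
255 - 255 = 0
255 - 192 = 63
255 - 0 = 255
Wildcard: 0.0.63.255


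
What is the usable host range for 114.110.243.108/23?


Network: 114.110.242.0
Broadcast: 114.110.243.255
First usable = network + 1
Last usable = broadcast - 1
Range: 114.110.242.1 to 114.110.243.254


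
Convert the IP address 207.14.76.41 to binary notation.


207 = 11001111
14 = 00001110
76 = 01001100
41 = 00101001
Binary: 11001111.00001110.01001100.00101001


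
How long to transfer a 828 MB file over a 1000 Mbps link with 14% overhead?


Effective throughput = 1000 * (1 - 14/100) = 860 Mbps
File size in Mb = 828 * 8 = 6624 Mb
Time = 6624 / 860
Time = 7.7023 seconds


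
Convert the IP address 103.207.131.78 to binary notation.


103 = 01100111
207 = 11001111
131 = 10000011
78 = 01001110
Binary: 01100111.11001111.10000011.01001110


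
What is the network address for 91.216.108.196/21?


IP:   01011011.11011000.01101100.11000100
Mask: 11111111.11111111.11111000.00000000
AND operation:
Net:  01011011.11011000.01101000.00000000
Network: 91.216.104.0/21


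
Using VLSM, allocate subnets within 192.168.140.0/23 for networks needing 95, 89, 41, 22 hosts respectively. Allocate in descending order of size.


95 hosts -> /25 (126 usable): 192.168.140.0/25
89 hosts -> /25 (126 usable): 192.168.140.128/25
41 hosts -> /26 (62 usable): 192.168.141.0/26
22 hosts -> /27 (30 usable): 192.168.141.64/27
Allocation: 192.168.140.0/25 (95 hosts, 126 usable); 192.168.140.128/25 (89 hosts, 126 usable); 192.168.141.0/26 (41 hosts, 62 usable); 192.168.141.64/27 (22 hosts, 30 usable)


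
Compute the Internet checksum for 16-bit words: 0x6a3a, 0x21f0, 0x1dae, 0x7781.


Sum all words (with carry folding):
+ 0x6a3a = 0x6a3a
+ 0x21f0 = 0x8c2a
+ 0x1dae = 0xa9d8
+ 0x7781 = 0x215a
One's complement: ~0x215a
Checksum = 0xdea5


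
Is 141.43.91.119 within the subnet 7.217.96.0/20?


Subnet network: 7.217.96.0
Test IP AND mask: 141.43.80.0
No, 141.43.91.119 is not in 7.217.96.0/20


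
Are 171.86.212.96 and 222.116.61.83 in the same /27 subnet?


Mask: 255.255.255.224
171.86.212.96 AND mask = 171.86.212.96
222.116.61.83 AND mask = 222.116.61.64
No, different subnets (171.86.212.96 vs 222.116.61.64)


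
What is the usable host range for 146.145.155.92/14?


Network: 146.144.0.0
Broadcast: 146.147.255.255
First usable = network + 1
Last usable = broadcast - 1
Range: 146.144.0.1 to 146.147.255.254


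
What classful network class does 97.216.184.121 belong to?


First octet: 97
Binary: 01100001
0xxxxxxx -> Class A (1-126)
Class A, default mask 255.0.0.0 (/8)


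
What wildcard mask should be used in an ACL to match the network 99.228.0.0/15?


Subnet mask: 255.254.0.0
Wildcard = 255.255.255.255 - subnet mask
255 - 255 = 0
255 - 254 = 1
255 - 0 = 255
255 - 0 = 255
Wildcard: 0.1.255.255


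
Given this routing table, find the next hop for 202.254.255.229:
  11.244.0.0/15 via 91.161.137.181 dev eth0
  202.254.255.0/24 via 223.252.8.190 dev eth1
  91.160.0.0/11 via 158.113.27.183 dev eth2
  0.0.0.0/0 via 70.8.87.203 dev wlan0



Longest prefix match for 202.254.255.229:
  /15 11.244.0.0: no
  /24 202.254.255.0: MATCH
  /11 91.160.0.0: no
  /0 0.0.0.0: MATCH
Selected: next-hop 223.252.8.190 via eth1 (matched /24)


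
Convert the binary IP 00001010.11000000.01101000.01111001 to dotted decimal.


00001010 = 10
11000000 = 192
01101000 = 104
01111001 = 121
IP: 10.192.104.121


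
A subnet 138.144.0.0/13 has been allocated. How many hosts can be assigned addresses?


Host bits = 32 - 13 = 19
Total addresses = 2^19 = 524288
Usable = total - 2 (network and broadcast)
Usable hosts: 524286


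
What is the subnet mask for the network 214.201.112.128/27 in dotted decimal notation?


/27 means 27 network bits, 5 host bits
Binary: 11111111111111111111111111100000
Mask: 255.255.255.224


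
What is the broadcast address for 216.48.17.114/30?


Network: 216.48.17.112/30
Host bits = 2
Set all host bits to 1:
Broadcast: 216.48.17.115


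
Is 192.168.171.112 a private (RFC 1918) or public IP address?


RFC 1918 private ranges:
  10.0.0.0/8 (10.0.0.0 - 10.255.255.255)
  172.16.0.0/12 (172.16.0.0 - 172.31.255.255)
  192.168.0.0/16 (192.168.0.0 - 192.168.255.255)
Private (in 192.168.0.0/16)


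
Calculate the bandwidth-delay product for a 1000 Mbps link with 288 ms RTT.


BDP = bandwidth * RTT
= 1000 Mbps * 288 ms
= 1000 * 1e6 * 288 / 1000 bits
= 288000000 bits
= 36000000 bytes
= 35156.25 KB
BDP = 288000000 bits (36000000 bytes)


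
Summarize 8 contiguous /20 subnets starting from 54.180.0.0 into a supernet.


Original prefix: /20
Number of subnets: 8 = 2^3
New prefix = 20 - 3 = 17
Supernet: 54.180.0.0/17


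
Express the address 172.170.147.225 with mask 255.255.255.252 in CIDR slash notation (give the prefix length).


Binary: 11111111.11111111.11111111.11111100
Count leading 1s
Prefix: /30


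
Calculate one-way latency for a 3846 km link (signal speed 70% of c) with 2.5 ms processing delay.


Speed = 0.7 * 3e5 km/s = 210000 km/s
Propagation delay = 3846 / 210000 = 0.0183 s = 18.3143 ms
Processing delay = 2.5 ms
Total one-way latency = 20.8143 ms


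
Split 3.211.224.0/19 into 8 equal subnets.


New prefix = 19 + 3 = 22
Each subnet has 1024 addresses
  3.211.224.0/22
  3.211.228.0/22
  3.211.232.0/22
  3.211.236.0/22
  3.211.240.0/22
  3.211.244.0/22
  3.211.248.0/22
  3.211.252.0/22
Subnets: 3.211.224.0/22, 3.211.228.0/22, 3.211.232.0/22, 3.211.236.0/22, 3.211.240.0/22, 3.211.244.0/22, 3.211.248.0/22, 3.211.252.0/22


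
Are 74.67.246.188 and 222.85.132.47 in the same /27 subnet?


Mask: 255.255.255.224
74.67.246.188 AND mask = 74.67.246.160
222.85.132.47 AND mask = 222.85.132.32
No, different subnets (74.67.246.160 vs 222.85.132.32)


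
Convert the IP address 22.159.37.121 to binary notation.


22 = 00010110
159 = 10011111
37 = 00100101
121 = 01111001
Binary: 00010110.10011111.00100101.01111001


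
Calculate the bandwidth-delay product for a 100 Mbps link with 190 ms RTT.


BDP = bandwidth * RTT
= 100 Mbps * 190 ms
= 100 * 1e6 * 190 / 1000 bits
= 19000000 bits
= 2375000 bytes
= 2319.3359 KB
BDP = 19000000 bits (2375000 bytes)


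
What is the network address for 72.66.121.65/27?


IP:   01001000.01000010.01111001.01000001
Mask: 11111111.11111111.11111111.11100000
AND operation:
Net:  01001000.01000010.01111001.01000000
Network: 72.66.121.64/27


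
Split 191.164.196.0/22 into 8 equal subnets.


New prefix = 22 + 3 = 25
Each subnet has 128 addresses
  191.164.196.0/25
  191.164.196.128/25
  191.164.197.0/25
  191.164.197.128/25
  191.164.198.0/25
  191.164.198.128/25
  191.164.199.0/25
  191.164.199.128/25
Subnets: 191.164.196.0/25, 191.164.196.128/25, 191.164.197.0/25, 191.164.197.128/25, 191.164.198.0/25, 191.164.198.128/25, 191.164.199.0/25, 191.164.199.128/25


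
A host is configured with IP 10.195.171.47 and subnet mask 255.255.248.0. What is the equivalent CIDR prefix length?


Binary: 11111111.11111111.11111000.00000000
Count leading 1s
Prefix: /21


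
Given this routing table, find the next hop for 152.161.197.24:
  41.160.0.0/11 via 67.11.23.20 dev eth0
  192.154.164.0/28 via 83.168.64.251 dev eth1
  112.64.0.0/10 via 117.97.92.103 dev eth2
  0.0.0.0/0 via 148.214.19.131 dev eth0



Longest prefix match for 152.161.197.24:
  /11 41.160.0.0: no
  /28 192.154.164.0: no
  /10 112.64.0.0: no
  /0 0.0.0.0: MATCH
Selected: next-hop 148.214.19.131 via eth0 (matched /0)


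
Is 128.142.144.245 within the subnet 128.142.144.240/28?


Subnet network: 128.142.144.240
Test IP AND mask: 128.142.144.240
Yes, 128.142.144.245 is in 128.142.144.240/28


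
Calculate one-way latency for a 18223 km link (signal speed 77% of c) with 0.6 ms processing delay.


Speed = 0.77 * 3e5 km/s = 231000 km/s
Propagation delay = 18223 / 231000 = 0.0789 s = 78.8874 ms
Processing delay = 0.6 ms
Total one-way latency = 79.4874 ms


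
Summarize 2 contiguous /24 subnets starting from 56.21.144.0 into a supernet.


Original prefix: /24
Number of subnets: 2 = 2^1
New prefix = 24 - 1 = 23
Supernet: 56.21.144.0/23


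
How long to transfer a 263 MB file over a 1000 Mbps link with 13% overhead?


Effective throughput = 1000 * (1 - 13/100) = 870 Mbps
File size in Mb = 263 * 8 = 2104 Mb
Time = 2104 / 870
Time = 2.4184 seconds


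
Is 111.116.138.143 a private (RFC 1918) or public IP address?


RFC 1918 private ranges:
  10.0.0.0/8 (10.0.0.0 - 10.255.255.255)
  172.16.0.0/12 (172.16.0.0 - 172.31.255.255)
  192.168.0.0/16 (192.168.0.0 - 192.168.255.255)
Public (not in any RFC 1918 range)


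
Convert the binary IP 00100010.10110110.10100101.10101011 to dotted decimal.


00100010 = 34
10110110 = 182
10100101 = 165
10101011 = 171
IP: 34.182.165.171


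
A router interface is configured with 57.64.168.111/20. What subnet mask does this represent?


/20 means 20 network bits, 12 host bits
Binary: 11111111111111111111000000000000
Mask: 255.255.240.0


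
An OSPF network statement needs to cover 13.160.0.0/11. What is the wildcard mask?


Subnet mask: 255.224.0.0
Wildcard = 255.255.255.255 - subnet mask
255 - 255 = 0
255 - 224 = 31
255 - 0 = 255
255 - 0 = 255
Wildcard: 0.31.255.255


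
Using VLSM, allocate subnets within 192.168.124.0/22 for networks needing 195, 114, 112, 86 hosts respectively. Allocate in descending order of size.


195 hosts -> /24 (254 usable): 192.168.124.0/24
114 hosts -> /25 (126 usable): 192.168.125.0/25
112 hosts -> /25 (126 usable): 192.168.125.128/25
86 hosts -> /25 (126 usable): 192.168.126.0/25
Allocation: 192.168.124.0/24 (195 hosts, 254 usable); 192.168.125.0/25 (114 hosts, 126 usable); 192.168.125.128/25 (112 hosts, 126 usable); 192.168.126.0/25 (86 hosts, 126 usable)


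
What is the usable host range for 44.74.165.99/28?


Network: 44.74.165.96
Broadcast: 44.74.165.111
First usable = network + 1
Last usable = broadcast - 1
Range: 44.74.165.97 to 44.74.165.110


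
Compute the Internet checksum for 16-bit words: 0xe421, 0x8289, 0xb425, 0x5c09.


Sum all words (with carry folding):
+ 0xe421 = 0xe421
+ 0x8289 = 0x66ab
+ 0xb425 = 0x1ad1
+ 0x5c09 = 0x76da
One's complement: ~0x76da
Checksum = 0x8925


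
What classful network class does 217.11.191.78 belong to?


First octet: 217
Binary: 11011001
110xxxxx -> Class C (192-223)
Class C, default mask 255.255.255.0 (/24)


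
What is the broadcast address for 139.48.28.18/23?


Network: 139.48.28.0/23
Host bits = 9
Set all host bits to 1:
Broadcast: 139.48.29.255


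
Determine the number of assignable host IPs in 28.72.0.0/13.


Host bits = 32 - 13 = 19
Total addresses = 2^19 = 524288
Usable = total - 2 (network and broadcast)
Usable hosts: 524286


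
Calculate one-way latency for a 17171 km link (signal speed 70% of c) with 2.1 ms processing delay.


Speed = 0.7 * 3e5 km/s = 210000 km/s
Propagation delay = 17171 / 210000 = 0.0818 s = 81.7667 ms
Processing delay = 2.1 ms
Total one-way latency = 83.8667 ms


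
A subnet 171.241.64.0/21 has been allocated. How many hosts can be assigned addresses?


Host bits = 32 - 21 = 11
Total addresses = 2^11 = 2048
Usable = total - 2 (network and broadcast)
Usable hosts: 2046


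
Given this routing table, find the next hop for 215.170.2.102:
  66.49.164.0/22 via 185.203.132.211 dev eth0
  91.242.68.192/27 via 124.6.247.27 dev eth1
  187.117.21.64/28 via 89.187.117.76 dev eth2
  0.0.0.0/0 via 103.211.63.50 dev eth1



Longest prefix match for 215.170.2.102:
  /22 66.49.164.0: no
  /27 91.242.68.192: no
  /28 187.117.21.64: no
  /0 0.0.0.0: MATCH
Selected: next-hop 103.211.63.50 via eth1 (matched /0)


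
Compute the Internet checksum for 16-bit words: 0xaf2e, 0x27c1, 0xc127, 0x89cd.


Sum all words (with carry folding):
+ 0xaf2e = 0xaf2e
+ 0x27c1 = 0xd6ef
+ 0xc127 = 0x9817
+ 0x89cd = 0x21e5
One's complement: ~0x21e5
Checksum = 0xde1a


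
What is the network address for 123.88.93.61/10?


IP:   01111011.01011000.01011101.00111101
Mask: 11111111.11000000.00000000.00000000
AND operation:
Net:  01111011.01000000.00000000.00000000
Network: 123.64.0.0/10


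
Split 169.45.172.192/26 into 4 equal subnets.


New prefix = 26 + 2 = 28
Each subnet has 16 addresses
  169.45.172.192/28
  169.45.172.208/28
  169.45.172.224/28
  169.45.172.240/28
Subnets: 169.45.172.192/28, 169.45.172.208/28, 169.45.172.224/28, 169.45.172.240/28


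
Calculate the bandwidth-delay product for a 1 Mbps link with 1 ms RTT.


BDP = bandwidth * RTT
= 1 Mbps * 1 ms
= 1 * 1e6 * 1 / 1000 bits
= 1000 bits
= 125 bytes
BDP = 1000 bits (125 bytes)


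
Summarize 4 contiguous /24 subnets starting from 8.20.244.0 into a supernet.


Original prefix: /24
Number of subnets: 4 = 2^2
New prefix = 24 - 2 = 22
Supernet: 8.20.244.0/22


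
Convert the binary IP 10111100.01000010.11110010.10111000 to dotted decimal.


10111100 = 188
01000010 = 66
11110010 = 242
10111000 = 184
IP: 188.66.242.184
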